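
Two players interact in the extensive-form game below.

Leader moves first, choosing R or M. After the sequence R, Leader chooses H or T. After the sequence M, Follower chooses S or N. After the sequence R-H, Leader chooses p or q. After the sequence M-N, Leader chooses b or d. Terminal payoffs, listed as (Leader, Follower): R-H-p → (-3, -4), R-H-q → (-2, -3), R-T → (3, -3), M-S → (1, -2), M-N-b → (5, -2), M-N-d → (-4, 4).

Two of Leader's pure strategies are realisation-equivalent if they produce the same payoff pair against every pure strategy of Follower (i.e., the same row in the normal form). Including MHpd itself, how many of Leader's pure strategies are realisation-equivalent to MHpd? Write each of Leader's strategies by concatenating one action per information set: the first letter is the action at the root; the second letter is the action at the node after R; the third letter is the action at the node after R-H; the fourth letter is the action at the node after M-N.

4

Row for MHpd (columns S, N): (1,-2) (-4,4).
Under MHpd, Leader's choice at the node after R and at the node after R-H can never be reached regardless of what Follower does, so varying those choices leaves every outcome unchanged.
Holding the reachable choices fixed and varying the unreachable ones freely already gives 2 × 2 = 4 equivalent strategies.
No other strategy reproduces this row, so those 4 are the full class: MHpd, MHqd, MTpd, MTqd.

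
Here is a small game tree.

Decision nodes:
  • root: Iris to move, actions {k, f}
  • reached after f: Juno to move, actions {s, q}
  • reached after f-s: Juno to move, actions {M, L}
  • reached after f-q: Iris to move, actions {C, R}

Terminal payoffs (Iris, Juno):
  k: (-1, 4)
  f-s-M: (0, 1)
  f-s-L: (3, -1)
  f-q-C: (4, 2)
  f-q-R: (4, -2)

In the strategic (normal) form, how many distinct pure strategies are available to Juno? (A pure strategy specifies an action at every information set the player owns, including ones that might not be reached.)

Juno owns the node after f with actions {s, q} — two choices.
Juno owns the node after f-s with actions {M, L} — two choices.
A pure strategy fixes one action at each information set independently, so the count is the product 2 × 2 = 4.

4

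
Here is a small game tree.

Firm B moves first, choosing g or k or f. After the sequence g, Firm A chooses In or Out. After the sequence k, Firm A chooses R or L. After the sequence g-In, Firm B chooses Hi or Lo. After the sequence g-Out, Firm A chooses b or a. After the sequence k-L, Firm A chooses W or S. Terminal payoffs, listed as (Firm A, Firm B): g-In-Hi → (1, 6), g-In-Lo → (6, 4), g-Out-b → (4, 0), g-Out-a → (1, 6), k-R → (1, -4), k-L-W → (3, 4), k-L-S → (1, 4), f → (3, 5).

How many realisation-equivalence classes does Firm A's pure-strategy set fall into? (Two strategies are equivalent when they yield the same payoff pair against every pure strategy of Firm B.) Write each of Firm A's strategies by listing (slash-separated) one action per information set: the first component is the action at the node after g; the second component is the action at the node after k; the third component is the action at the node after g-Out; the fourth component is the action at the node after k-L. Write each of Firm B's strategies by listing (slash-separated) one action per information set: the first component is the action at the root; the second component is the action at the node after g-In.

Firm A has 16 pure strategies: In/R/b/W, In/R/b/S, In/R/a/W, In/R/a/S, In/L/b/W, In/L/b/S, In/L/a/W, In/L/a/S, Out/R/b/W, Out/R/b/S, Out/R/a/W, Out/R/a/S, Out/L/b/W, Out/L/b/S, Out/L/a/W, Out/L/a/S. Columns: g/Hi, g/Lo, k/Hi, k/Lo, f/Hi, f/Lo.
{In/R/b/W, In/R/b/S, In/R/a/W, In/R/a/S} → row (1,6) (6,4) (1,-4) (1,-4) (3,5) (3,5)
{In/L/b/W, In/L/a/W} → row (1,6) (6,4) (3,4) (3,4) (3,5) (3,5)
{In/L/b/S, In/L/a/S} → row (1,6) (6,4) (1,4) (1,4) (3,5) (3,5)
{Out/R/b/W, Out/R/b/S} → row (4,0) (4,0) (1,-4) (1,-4) (3,5) (3,5)
{Out/R/a/W, Out/R/a/S} → row (1,6) (1,6) (1,-4) (1,-4) (3,5) (3,5)
{Out/L/b/W} → row (4,0) (4,0) (3,4) (3,4) (3,5) (3,5)
{Out/L/b/S} → row (4,0) (4,0) (1,4) (1,4) (3,5) (3,5)
{Out/L/a/W} → row (1,6) (1,6) (3,4) (3,4) (3,5) (3,5)
{Out/L/a/S} → row (1,6) (1,6) (1,4) (1,4) (3,5) (3,5)
That's 9 distinct rows out of 16 strategies.

9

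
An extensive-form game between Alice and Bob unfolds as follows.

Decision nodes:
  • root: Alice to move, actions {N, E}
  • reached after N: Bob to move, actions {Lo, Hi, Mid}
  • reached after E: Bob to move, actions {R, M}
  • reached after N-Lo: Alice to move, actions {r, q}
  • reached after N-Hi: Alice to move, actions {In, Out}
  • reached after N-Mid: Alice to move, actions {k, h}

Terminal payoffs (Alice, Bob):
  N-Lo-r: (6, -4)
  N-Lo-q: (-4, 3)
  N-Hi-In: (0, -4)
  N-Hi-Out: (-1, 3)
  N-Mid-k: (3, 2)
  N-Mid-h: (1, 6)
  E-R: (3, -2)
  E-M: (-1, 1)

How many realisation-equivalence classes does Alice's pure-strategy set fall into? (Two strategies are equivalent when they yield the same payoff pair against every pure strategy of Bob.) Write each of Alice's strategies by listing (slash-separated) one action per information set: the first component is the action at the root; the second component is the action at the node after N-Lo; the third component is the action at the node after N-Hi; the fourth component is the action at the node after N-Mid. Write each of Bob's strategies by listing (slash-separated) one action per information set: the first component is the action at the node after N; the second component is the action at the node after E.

Alice has 16 pure strategies: N/r/In/k, N/r/In/h, N/r/Out/k, N/r/Out/h, N/q/In/k, N/q/In/h, N/q/Out/k, N/q/Out/h, E/r/In/k, E/r/In/h, E/r/Out/k, E/r/Out/h, E/q/In/k, E/q/In/h, E/q/Out/k, E/q/Out/h. Columns: Lo/R, Lo/M, Hi/R, Hi/M, Mid/R, Mid/M.
{N/r/In/k} → row (6,-4) (6,-4) (0,-4) (0,-4) (3,2) (3,2)
{N/r/In/h} → row (6,-4) (6,-4) (0,-4) (0,-4) (1,6) (1,6)
{N/r/Out/k} → row (6,-4) (6,-4) (-1,3) (-1,3) (3,2) (3,2)
{N/r/Out/h} → row (6,-4) (6,-4) (-1,3) (-1,3) (1,6) (1,6)
{N/q/In/k} → row (-4,3) (-4,3) (0,-4) (0,-4) (3,2) (3,2)
{N/q/In/h} → row (-4,3) (-4,3) (0,-4) (0,-4) (1,6) (1,6)
{N/q/Out/k} → row (-4,3) (-4,3) (-1,3) (-1,3) (3,2) (3,2)
{N/q/Out/h} → row (-4,3) (-4,3) (-1,3) (-1,3) (1,6) (1,6)
{E/r/In/k, E/r/In/h, E/r/Out/k, E/r/Out/h, E/q/In/k, E/q/In/h, E/q/Out/k, E/q/Out/h} → row (3,-2) (-1,1) (3,-2) (-1,1) (3,-2) (-1,1)
That's 9 distinct rows out of 16 strategies.

9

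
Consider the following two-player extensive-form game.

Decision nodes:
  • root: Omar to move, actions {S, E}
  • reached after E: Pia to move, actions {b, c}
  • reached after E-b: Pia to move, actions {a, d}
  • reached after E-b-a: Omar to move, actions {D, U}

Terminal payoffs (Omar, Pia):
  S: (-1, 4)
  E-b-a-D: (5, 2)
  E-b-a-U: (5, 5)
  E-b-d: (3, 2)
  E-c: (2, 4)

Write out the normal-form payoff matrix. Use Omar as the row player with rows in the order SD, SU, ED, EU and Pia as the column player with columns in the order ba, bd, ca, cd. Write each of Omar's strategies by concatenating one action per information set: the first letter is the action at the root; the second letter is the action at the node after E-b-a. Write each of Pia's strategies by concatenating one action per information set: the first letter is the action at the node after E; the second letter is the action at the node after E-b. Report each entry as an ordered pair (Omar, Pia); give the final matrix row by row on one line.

Row SD: ba→(-1,4), bd→(-1,4), ca→(-1,4), cd→(-1,4)
Row SU: ba→(-1,4), bd→(-1,4), ca→(-1,4), cd→(-1,4)
Row ED: ba→(5,2), bd→(3,2), ca→(2,4), cd→(2,4)
Row EU: ba→(5,5), bd→(3,2), ca→(2,4), cd→(2,4)

SD: (-1,4) (-1,4) (-1,4) (-1,4) | SU: (-1,4) (-1,4) (-1,4) (-1,4) | ED: (5,2) (3,2) (2,4) (2,4) | EU: (5,5) (3,2) (2,4) (2,4)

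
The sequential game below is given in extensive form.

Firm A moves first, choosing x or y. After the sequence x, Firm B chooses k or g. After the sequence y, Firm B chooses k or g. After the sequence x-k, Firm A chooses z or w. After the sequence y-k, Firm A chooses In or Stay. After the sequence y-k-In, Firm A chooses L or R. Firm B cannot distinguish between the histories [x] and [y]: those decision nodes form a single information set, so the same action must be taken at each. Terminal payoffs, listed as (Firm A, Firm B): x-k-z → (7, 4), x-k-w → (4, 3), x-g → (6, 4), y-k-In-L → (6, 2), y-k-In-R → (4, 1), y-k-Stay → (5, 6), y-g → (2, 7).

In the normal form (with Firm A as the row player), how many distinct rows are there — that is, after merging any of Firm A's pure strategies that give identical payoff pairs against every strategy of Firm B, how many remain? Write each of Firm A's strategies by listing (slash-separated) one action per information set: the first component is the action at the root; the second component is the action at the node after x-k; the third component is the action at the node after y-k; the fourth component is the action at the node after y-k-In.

5

Firm A has 16 pure strategies: x/z/In/L, x/z/In/R, x/z/Stay/L, x/z/Stay/R, x/w/In/L, x/w/In/R, x/w/Stay/L, x/w/Stay/R, y/z/In/L, y/z/In/R, y/z/Stay/L, y/z/Stay/R, y/w/In/L, y/w/In/R, y/w/Stay/L, y/w/Stay/R. Columns: k, g.
{x/z/In/L, x/z/In/R, x/z/Stay/L, x/z/Stay/R} → row (7,4) (6,4)
{x/w/In/L, x/w/In/R, x/w/Stay/L, x/w/Stay/R} → row (4,3) (6,4)
{y/z/In/L, y/w/In/L} → row (6,2) (2,7)
{y/z/In/R, y/w/In/R} → row (4,1) (2,7)
{y/z/Stay/L, y/z/Stay/R, y/w/Stay/L, y/w/Stay/R} → row (5,6) (2,7)
That's 5 distinct rows out of 16 strategies.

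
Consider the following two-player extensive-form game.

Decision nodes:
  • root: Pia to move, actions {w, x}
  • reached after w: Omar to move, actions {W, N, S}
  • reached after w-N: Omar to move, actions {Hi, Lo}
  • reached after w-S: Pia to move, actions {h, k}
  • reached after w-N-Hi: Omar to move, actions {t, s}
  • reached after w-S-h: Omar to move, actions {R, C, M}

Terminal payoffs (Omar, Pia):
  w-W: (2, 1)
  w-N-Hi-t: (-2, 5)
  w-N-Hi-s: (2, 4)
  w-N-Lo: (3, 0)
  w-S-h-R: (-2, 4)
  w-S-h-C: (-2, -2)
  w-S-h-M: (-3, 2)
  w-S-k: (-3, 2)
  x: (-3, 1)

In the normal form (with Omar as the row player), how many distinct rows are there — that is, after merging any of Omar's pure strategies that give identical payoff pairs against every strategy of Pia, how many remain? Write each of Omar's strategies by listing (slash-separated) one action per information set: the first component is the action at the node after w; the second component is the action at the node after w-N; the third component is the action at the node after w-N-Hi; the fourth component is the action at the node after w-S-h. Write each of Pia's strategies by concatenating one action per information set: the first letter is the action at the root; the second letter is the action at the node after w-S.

Omar has 36 pure strategies: W/Hi/t/R, W/Hi/t/C, W/Hi/t/M, W/Hi/s/R, W/Hi/s/C, W/Hi/s/M, W/Lo/t/R, W/Lo/t/C, W/Lo/t/M, W/Lo/s/R, W/Lo/s/C, W/Lo/s/M, N/Hi/t/R, N/Hi/t/C, N/Hi/t/M, N/Hi/s/R, N/Hi/s/C, N/Hi/s/M, N/Lo/t/R, N/Lo/t/C, N/Lo/t/M, N/Lo/s/R, N/Lo/s/C, N/Lo/s/M, S/Hi/t/R, S/Hi/t/C, S/Hi/t/M, S/Hi/s/R, S/Hi/s/C, S/Hi/s/M, S/Lo/t/R, S/Lo/t/C, S/Lo/t/M, S/Lo/s/R, S/Lo/s/C, S/Lo/s/M. Columns: wh, wk, xh, xk.
{W/Hi/t/R, W/Hi/t/C, W/Hi/t/M, W/Hi/s/R, W/Hi/s/C, W/Hi/s/M, W/Lo/t/R, W/Lo/t/C, W/Lo/t/M, W/Lo/s/R, W/Lo/s/C, W/Lo/s/M} → row (2,1) (2,1) (-3,1) (-3,1)
{N/Hi/t/R, N/Hi/t/C, N/Hi/t/M} → row (-2,5) (-2,5) (-3,1) (-3,1)
{N/Hi/s/R, N/Hi/s/C, N/Hi/s/M} → row (2,4) (2,4) (-3,1) (-3,1)
{N/Lo/t/R, N/Lo/t/C, N/Lo/t/M, N/Lo/s/R, N/Lo/s/C, N/Lo/s/M} → row (3,0) (3,0) (-3,1) (-3,1)
{S/Hi/t/R, S/Hi/s/R, S/Lo/t/R, S/Lo/s/R} → row (-2,4) (-3,2) (-3,1) (-3,1)
{S/Hi/t/C, S/Hi/s/C, S/Lo/t/C, S/Lo/s/C} → row (-2,-2) (-3,2) (-3,1) (-3,1)
{S/Hi/t/M, S/Hi/s/M, S/Lo/t/M, S/Lo/s/M} → row (-3,2) (-3,2) (-3,1) (-3,1)
That's 7 distinct rows out of 36 strategies.

7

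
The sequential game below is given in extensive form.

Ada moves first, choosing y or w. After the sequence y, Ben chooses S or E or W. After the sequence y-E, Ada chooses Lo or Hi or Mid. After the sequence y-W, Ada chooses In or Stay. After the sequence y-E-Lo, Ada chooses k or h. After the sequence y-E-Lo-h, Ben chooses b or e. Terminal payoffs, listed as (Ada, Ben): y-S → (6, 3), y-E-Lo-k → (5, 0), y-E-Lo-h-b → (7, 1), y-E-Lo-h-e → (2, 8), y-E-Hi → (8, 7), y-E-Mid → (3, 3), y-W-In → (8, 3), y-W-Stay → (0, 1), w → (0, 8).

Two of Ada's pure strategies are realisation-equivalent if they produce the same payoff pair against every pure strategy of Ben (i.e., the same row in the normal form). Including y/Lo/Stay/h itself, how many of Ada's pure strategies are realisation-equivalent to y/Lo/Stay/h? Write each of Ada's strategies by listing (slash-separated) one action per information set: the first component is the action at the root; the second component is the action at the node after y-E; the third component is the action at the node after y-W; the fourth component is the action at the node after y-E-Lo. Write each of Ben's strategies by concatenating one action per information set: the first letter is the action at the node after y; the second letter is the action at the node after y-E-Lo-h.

1

Row for y/Lo/Stay/h (columns Sb, Se, Eb, Ee, Wb, We): (6,3) (6,3) (7,1) (2,8) (0,1) (0,1).
Every one of Ada's information sets is on the play path for some reply by Ben when Ada follows y/Lo/Stay/h.
Changing the action at any of them therefore changes at least one column, so only y/Lo/Stay/h itself gives this row.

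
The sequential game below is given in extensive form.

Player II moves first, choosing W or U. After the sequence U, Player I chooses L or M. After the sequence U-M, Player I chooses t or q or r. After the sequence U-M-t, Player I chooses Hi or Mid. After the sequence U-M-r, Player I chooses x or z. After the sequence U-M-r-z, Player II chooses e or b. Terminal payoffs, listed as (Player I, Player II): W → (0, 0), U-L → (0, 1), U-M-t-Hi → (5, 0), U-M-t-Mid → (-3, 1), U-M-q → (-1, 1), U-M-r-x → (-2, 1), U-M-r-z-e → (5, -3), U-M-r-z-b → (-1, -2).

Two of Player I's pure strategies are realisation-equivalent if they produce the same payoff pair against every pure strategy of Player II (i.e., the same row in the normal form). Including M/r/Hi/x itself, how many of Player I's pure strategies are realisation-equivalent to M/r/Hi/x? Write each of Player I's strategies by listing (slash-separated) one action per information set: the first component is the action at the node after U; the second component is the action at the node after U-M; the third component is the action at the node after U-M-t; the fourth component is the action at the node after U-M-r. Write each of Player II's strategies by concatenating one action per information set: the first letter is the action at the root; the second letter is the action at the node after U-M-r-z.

Row for M/r/Hi/x (columns We, Wb, Ue, Ub): (0,0) (0,0) (-2,1) (-2,1).
Under M/r/Hi/x, Player I's choice at the node after U-M-t can never be reached regardless of what Player II does, so varying those choices leaves every outcome unchanged.
Holding the reachable choices fixed and varying the unreachable one freely already gives 2 equivalent strategies.
No other strategy reproduces this row, so those 2 are the full class: M/r/Hi/x, M/r/Mid/x.

2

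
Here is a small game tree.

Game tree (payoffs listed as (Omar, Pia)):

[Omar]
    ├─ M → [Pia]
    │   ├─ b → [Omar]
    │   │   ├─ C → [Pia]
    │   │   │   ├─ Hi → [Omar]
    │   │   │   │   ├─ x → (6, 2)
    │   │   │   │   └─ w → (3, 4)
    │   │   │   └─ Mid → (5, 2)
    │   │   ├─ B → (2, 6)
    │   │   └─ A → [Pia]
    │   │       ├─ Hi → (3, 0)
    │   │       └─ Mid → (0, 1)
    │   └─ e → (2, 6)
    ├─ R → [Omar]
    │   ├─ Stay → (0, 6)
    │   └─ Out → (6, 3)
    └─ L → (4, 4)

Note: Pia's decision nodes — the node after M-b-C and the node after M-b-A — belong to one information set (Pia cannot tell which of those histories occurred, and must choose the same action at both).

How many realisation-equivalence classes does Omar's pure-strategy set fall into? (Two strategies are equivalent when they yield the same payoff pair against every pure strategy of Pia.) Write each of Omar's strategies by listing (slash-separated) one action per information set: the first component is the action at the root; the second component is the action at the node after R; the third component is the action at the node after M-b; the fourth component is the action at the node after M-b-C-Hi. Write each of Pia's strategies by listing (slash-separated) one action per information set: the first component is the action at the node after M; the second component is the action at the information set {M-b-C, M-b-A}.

Omar has 36 pure strategies: M/Stay/C/x, M/Stay/C/w, M/Stay/B/x, M/Stay/B/w, M/Stay/A/x, M/Stay/A/w, M/Out/C/x, M/Out/C/w, M/Out/B/x, M/Out/B/w, M/Out/A/x, M/Out/A/w, R/Stay/C/x, R/Stay/C/w, R/Stay/B/x, R/Stay/B/w, R/Stay/A/x, R/Stay/A/w, R/Out/C/x, R/Out/C/w, R/Out/B/x, R/Out/B/w, R/Out/A/x, R/Out/A/w, L/Stay/C/x, L/Stay/C/w, L/Stay/B/x, L/Stay/B/w, L/Stay/A/x, L/Stay/A/w, L/Out/C/x, L/Out/C/w, L/Out/B/x, L/Out/B/w, L/Out/A/x, L/Out/A/w. Columns: b/Hi, b/Mid, e/Hi, e/Mid.
{M/Stay/C/x, M/Out/C/x} → row (6,2) (5,2) (2,6) (2,6)
{M/Stay/C/w, M/Out/C/w} → row (3,4) (5,2) (2,6) (2,6)
{M/Stay/B/x, M/Stay/B/w, M/Out/B/x, M/Out/B/w} → row (2,6) (2,6) (2,6) (2,6)
{M/Stay/A/x, M/Stay/A/w, M/Out/A/x, M/Out/A/w} → row (3,0) (0,1) (2,6) (2,6)
{R/Stay/C/x, R/Stay/C/w, R/Stay/B/x, R/Stay/B/w, R/Stay/A/x, R/Stay/A/w} → row (0,6) (0,6) (0,6) (0,6)
{R/Out/C/x, R/Out/C/w, R/Out/B/x, R/Out/B/w, R/Out/A/x, R/Out/A/w} → row (6,3) (6,3) (6,3) (6,3)
{L/Stay/C/x, L/Stay/C/w, L/Stay/B/x, L/Stay/B/w, L/Stay/A/x, L/Stay/A/w, L/Out/C/x, L/Out/C/w, L/Out/B/x, L/Out/B/w, L/Out/A/x, L/Out/A/w} → row (4,4) (4,4) (4,4) (4,4)
That's 7 distinct rows out of 36 strategies.

7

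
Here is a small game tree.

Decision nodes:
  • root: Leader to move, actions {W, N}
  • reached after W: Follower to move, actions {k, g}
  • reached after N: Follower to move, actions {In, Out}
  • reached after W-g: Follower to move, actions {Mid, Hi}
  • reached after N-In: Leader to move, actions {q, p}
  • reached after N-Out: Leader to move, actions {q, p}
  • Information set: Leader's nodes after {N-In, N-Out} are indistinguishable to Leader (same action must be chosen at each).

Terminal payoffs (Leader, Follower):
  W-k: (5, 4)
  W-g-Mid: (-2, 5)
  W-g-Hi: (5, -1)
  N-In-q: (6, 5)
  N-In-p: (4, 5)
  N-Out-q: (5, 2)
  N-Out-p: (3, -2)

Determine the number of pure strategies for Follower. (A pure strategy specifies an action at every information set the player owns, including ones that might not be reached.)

Follower owns the node after W with actions {k, g} — two choices.
Follower owns the node after N with actions {In, Out} — two choices.
Follower owns the node after W-g with actions {Mid, Hi} — two choices.
A pure strategy fixes one action at each information set independently, so the count is the product 2 × 2 × 2 = 8.

8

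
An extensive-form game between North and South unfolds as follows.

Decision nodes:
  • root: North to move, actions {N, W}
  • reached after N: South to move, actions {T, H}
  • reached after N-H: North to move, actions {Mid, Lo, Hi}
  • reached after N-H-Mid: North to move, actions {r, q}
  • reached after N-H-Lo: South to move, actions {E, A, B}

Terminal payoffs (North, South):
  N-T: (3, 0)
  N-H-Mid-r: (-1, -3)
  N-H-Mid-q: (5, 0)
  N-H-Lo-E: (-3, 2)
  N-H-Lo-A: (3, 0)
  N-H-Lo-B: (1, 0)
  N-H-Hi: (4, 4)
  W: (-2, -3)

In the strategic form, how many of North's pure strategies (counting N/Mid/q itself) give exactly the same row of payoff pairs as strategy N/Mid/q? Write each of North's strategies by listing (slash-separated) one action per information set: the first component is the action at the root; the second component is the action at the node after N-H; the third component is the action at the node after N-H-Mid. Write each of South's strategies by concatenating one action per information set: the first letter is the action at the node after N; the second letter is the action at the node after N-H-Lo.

Row for N/Mid/q (columns TE, TA, TB, HE, HA, HB): (3,0) (3,0) (3,0) (5,0) (5,0) (5,0).
Every one of North's information sets is on the play path for some reply by South when North follows N/Mid/q.
Changing the action at any of them therefore changes at least one column, so only N/Mid/q itself gives this row.

1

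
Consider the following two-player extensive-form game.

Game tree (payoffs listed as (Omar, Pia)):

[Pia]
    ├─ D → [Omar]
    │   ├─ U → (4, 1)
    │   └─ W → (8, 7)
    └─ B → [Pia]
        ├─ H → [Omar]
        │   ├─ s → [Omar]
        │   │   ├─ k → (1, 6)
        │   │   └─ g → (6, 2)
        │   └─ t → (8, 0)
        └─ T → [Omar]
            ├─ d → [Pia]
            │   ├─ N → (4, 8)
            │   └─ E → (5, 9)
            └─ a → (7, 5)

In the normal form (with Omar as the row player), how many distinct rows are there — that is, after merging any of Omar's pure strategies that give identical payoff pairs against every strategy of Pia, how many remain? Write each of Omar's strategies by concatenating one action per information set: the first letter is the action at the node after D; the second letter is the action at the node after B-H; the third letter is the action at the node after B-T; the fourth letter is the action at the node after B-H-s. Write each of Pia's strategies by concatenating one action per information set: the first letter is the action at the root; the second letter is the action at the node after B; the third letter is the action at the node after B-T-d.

12

Omar has 16 pure strategies: Usdk, Usdg, Usak, Usag, Utdk, Utdg, Utak, Utag, Wsdk, Wsdg, Wsak, Wsag, Wtdk, Wtdg, Wtak, Wtag. Columns: DHN, DHE, DTN, DTE, BHN, BHE, BTN, BTE.
{Usdk} → row (4,1) (4,1) (4,1) (4,1) (1,6) (1,6) (4,8) (5,9)
{Usdg} → row (4,1) (4,1) (4,1) (4,1) (6,2) (6,2) (4,8) (5,9)
{Usak} → row (4,1) (4,1) (4,1) (4,1) (1,6) (1,6) (7,5) (7,5)
{Usag} → row (4,1) (4,1) (4,1) (4,1) (6,2) (6,2) (7,5) (7,5)
{Utdk, Utdg} → row (4,1) (4,1) (4,1) (4,1) (8,0) (8,0) (4,8) (5,9)
{Utak, Utag} → row (4,1) (4,1) (4,1) (4,1) (8,0) (8,0) (7,5) (7,5)
{Wsdk} → row (8,7) (8,7) (8,7) (8,7) (1,6) (1,6) (4,8) (5,9)
{Wsdg} → row (8,7) (8,7) (8,7) (8,7) (6,2) (6,2) (4,8) (5,9)
{Wsak} → row (8,7) (8,7) (8,7) (8,7) (1,6) (1,6) (7,5) (7,5)
{Wsag} → row (8,7) (8,7) (8,7) (8,7) (6,2) (6,2) (7,5) (7,5)
{Wtdk, Wtdg} → row (8,7) (8,7) (8,7) (8,7) (8,0) (8,0) (4,8) (5,9)
{Wtak, Wtag} → row (8,7) (8,7) (8,7) (8,7) (8,0) (8,0) (7,5) (7,5)
That's 12 distinct rows out of 16 strategies.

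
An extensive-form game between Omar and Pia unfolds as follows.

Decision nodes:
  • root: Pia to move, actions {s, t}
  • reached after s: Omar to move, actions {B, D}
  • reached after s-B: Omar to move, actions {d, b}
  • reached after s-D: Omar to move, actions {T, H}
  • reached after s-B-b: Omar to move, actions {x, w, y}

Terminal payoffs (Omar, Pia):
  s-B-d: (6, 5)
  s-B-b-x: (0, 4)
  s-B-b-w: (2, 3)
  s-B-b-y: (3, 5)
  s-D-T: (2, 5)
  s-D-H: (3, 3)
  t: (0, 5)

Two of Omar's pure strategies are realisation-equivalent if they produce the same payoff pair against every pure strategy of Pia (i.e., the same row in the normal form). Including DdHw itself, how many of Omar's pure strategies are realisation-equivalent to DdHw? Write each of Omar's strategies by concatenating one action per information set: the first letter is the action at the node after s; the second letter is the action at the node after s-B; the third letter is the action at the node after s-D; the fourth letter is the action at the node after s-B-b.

Row for DdHw (columns s, t): (3,3) (0,5).
Under DdHw, Omar's choice at the node after s-B and at the node after s-B-b can never be reached regardless of what Pia does, so varying those choices leaves every outcome unchanged.
Holding the reachable choices fixed and varying the unreachable ones freely already gives 2 × 3 = 6 equivalent strategies.
No other strategy reproduces this row, so those 6 are the full class: DdHx, DdHw, DdHy, DbHx, DbHw, DbHy.

6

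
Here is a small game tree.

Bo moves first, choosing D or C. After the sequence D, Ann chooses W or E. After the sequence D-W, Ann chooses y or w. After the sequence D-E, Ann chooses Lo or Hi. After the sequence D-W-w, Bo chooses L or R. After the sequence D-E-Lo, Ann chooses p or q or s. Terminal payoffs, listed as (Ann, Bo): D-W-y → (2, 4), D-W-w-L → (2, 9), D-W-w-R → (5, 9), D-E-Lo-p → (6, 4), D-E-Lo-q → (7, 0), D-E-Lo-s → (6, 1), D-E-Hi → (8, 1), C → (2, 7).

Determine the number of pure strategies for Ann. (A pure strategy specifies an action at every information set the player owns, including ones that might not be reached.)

Ann owns the node after D with actions {W, E} — two choices.
Ann owns the node after D-W with actions {y, w} — two choices.
Ann owns the node after D-E with actions {Lo, Hi} — two choices.
Ann owns the node after D-E-Lo with actions {p, q, s} — three choices.
A pure strategy fixes one action at each information set independently, so the count is the product 2 × 2 × 2 × 3 = 24.

24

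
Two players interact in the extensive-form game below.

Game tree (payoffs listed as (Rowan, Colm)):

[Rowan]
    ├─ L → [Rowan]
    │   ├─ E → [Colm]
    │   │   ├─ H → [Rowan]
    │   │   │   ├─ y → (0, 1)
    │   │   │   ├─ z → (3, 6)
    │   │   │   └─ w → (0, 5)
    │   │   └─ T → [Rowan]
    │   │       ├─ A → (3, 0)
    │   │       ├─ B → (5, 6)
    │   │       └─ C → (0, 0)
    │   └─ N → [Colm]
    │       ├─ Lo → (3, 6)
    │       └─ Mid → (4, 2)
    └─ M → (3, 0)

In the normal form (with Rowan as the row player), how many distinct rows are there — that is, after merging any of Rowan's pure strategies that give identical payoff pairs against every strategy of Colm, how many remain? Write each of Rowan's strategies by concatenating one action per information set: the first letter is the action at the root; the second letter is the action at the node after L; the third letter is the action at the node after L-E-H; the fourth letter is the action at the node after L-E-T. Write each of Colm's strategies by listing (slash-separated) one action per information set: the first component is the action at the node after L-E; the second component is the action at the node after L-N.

11

Rowan has 36 pure strategies: LEyA, LEyB, LEyC, LEzA, LEzB, LEzC, LEwA, LEwB, LEwC, LNyA, LNyB, LNyC, LNzA, LNzB, LNzC, LNwA, LNwB, LNwC, MEyA, MEyB, MEyC, MEzA, MEzB, MEzC, MEwA, MEwB, MEwC, MNyA, MNyB, MNyC, MNzA, MNzB, MNzC, MNwA, MNwB, MNwC. Columns: H/Lo, H/Mid, T/Lo, T/Mid.
{LEyA} → row (0,1) (0,1) (3,0) (3,0)
{LEyB} → row (0,1) (0,1) (5,6) (5,6)
{LEyC} → row (0,1) (0,1) (0,0) (0,0)
{LEzA} → row (3,6) (3,6) (3,0) (3,0)
{LEzB} → row (3,6) (3,6) (5,6) (5,6)
{LEzC} → row (3,6) (3,6) (0,0) (0,0)
{LEwA} → row (0,5) (0,5) (3,0) (3,0)
{LEwB} → row (0,5) (0,5) (5,6) (5,6)
{LEwC} → row (0,5) (0,5) (0,0) (0,0)
{LNyA, LNyB, LNyC, LNzA, LNzB, LNzC, LNwA, LNwB, LNwC} → row (3,6) (4,2) (3,6) (4,2)
{MEyA, MEyB, MEyC, MEzA, MEzB, MEzC, MEwA, MEwB, MEwC, MNyA, MNyB, MNyC, MNzA, MNzB, MNzC, MNwA, MNwB, MNwC} → row (3,0) (3,0) (3,0) (3,0)
That's 11 distinct rows out of 36 strategies.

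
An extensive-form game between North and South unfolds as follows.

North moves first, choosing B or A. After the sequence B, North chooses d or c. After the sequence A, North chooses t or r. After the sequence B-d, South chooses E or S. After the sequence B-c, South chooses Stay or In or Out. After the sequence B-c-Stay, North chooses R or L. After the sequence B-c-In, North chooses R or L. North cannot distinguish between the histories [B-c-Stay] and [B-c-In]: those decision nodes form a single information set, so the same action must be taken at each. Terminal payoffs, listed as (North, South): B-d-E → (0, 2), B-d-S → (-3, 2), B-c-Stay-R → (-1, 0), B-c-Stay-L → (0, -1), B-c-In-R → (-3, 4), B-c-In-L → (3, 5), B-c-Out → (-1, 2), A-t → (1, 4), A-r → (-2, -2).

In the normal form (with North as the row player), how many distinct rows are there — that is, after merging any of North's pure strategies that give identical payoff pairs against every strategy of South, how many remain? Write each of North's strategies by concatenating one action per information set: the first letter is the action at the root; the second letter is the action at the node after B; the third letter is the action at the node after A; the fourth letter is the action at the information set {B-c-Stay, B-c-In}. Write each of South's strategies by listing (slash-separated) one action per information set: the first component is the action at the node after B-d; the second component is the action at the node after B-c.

5

North has 16 pure strategies: BdtR, BdtL, BdrR, BdrL, BctR, BctL, BcrR, BcrL, AdtR, AdtL, AdrR, AdrL, ActR, ActL, AcrR, AcrL. Columns: E/Stay, E/In, E/Out, S/Stay, S/In, S/Out.
{BdtR, BdtL, BdrR, BdrL} → row (0,2) (0,2) (0,2) (-3,2) (-3,2) (-3,2)
{BctR, BcrR} → row (-1,0) (-3,4) (-1,2) (-1,0) (-3,4) (-1,2)
{BctL, BcrL} → row (0,-1) (3,5) (-1,2) (0,-1) (3,5) (-1,2)
{AdtR, AdtL, ActR, ActL} → row (1,4) (1,4) (1,4) (1,4) (1,4) (1,4)
{AdrR, AdrL, AcrR, AcrL} → row (-2,-2) (-2,-2) (-2,-2) (-2,-2) (-2,-2) (-2,-2)
That's 5 distinct rows out of 16 strategies.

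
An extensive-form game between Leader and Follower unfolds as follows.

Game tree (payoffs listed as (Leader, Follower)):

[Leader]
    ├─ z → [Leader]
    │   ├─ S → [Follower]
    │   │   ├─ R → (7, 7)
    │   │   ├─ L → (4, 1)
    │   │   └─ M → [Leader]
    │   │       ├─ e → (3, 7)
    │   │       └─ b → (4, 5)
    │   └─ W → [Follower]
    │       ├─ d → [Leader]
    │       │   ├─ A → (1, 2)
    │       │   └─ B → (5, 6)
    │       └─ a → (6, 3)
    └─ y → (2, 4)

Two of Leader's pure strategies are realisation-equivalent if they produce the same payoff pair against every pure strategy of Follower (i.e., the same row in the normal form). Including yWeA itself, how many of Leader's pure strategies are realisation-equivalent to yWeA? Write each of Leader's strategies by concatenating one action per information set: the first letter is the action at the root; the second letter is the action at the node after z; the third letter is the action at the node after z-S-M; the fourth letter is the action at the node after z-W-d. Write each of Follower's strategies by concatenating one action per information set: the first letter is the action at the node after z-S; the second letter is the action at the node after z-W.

8

Row for yWeA (columns Rd, Ra, Ld, La, Md, Ma): (2,4) (2,4) (2,4) (2,4) (2,4) (2,4).
Under yWeA, Leader's choice at the node after z and at the node after z-S-M and at the node after z-W-d can never be reached regardless of what Follower does, so varying those choices leaves every outcome unchanged.
Holding the reachable choices fixed and varying the unreachable ones freely already gives 2 × 2 × 2 = 8 equivalent strategies.
No other strategy reproduces this row, so those 8 are the full class: ySeA, ySeB, ySbA, ySbB, yWeA, yWeB, yWbA, yWbB.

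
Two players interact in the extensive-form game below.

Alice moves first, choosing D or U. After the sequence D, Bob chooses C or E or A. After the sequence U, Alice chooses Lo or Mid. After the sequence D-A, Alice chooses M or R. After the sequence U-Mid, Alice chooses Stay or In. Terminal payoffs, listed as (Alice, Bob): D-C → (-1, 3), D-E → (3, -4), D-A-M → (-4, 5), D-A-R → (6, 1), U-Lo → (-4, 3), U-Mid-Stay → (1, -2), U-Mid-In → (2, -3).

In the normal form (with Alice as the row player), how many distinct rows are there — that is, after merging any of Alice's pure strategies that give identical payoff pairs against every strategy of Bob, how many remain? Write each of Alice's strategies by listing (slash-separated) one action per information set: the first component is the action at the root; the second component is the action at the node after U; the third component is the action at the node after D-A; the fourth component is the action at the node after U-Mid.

5

Alice has 16 pure strategies: D/Lo/M/Stay, D/Lo/M/In, D/Lo/R/Stay, D/Lo/R/In, D/Mid/M/Stay, D/Mid/M/In, D/Mid/R/Stay, D/Mid/R/In, U/Lo/M/Stay, U/Lo/M/In, U/Lo/R/Stay, U/Lo/R/In, U/Mid/M/Stay, U/Mid/M/In, U/Mid/R/Stay, U/Mid/R/In. Columns: C, E, A.
{D/Lo/M/Stay, D/Lo/M/In, D/Mid/M/Stay, D/Mid/M/In} → row (-1,3) (3,-4) (-4,5)
{D/Lo/R/Stay, D/Lo/R/In, D/Mid/R/Stay, D/Mid/R/In} → row (-1,3) (3,-4) (6,1)
{U/Lo/M/Stay, U/Lo/M/In, U/Lo/R/Stay, U/Lo/R/In} → row (-4,3) (-4,3) (-4,3)
{U/Mid/M/Stay, U/Mid/R/Stay} → row (1,-2) (1,-2) (1,-2)
{U/Mid/M/In, U/Mid/R/In} → row (2,-3) (2,-3) (2,-3)
That's 5 distinct rows out of 16 strategies.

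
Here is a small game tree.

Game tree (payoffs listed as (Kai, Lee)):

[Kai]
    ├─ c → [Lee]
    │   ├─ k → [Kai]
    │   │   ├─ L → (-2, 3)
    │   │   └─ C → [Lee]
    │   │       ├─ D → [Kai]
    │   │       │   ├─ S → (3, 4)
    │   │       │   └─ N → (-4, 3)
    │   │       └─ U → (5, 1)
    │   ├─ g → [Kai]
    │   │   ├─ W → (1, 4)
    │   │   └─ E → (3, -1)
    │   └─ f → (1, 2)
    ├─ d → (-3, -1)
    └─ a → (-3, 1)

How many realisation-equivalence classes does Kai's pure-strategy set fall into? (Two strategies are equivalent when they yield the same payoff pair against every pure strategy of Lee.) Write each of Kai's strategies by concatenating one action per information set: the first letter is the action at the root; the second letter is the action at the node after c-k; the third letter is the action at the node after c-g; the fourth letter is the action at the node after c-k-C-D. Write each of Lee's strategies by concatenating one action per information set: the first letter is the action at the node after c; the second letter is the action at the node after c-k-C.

8

Kai has 24 pure strategies: cLWS, cLWN, cLES, cLEN, cCWS, cCWN, cCES, cCEN, dLWS, dLWN, dLES, dLEN, dCWS, dCWN, dCES, dCEN, aLWS, aLWN, aLES, aLEN, aCWS, aCWN, aCES, aCEN. Columns: kD, kU, gD, gU, fD, fU.
{cLWS, cLWN} → row (-2,3) (-2,3) (1,4) (1,4) (1,2) (1,2)
{cLES, cLEN} → row (-2,3) (-2,3) (3,-1) (3,-1) (1,2) (1,2)
{cCWS} → row (3,4) (5,1) (1,4) (1,4) (1,2) (1,2)
{cCWN} → row (-4,3) (5,1) (1,4) (1,4) (1,2) (1,2)
{cCES} → row (3,4) (5,1) (3,-1) (3,-1) (1,2) (1,2)
{cCEN} → row (-4,3) (5,1) (3,-1) (3,-1) (1,2) (1,2)
{dLWS, dLWN, dLES, dLEN, dCWS, dCWN, dCES, dCEN} → row (-3,-1) (-3,-1) (-3,-1) (-3,-1) (-3,-1) (-3,-1)
{aLWS, aLWN, aLES, aLEN, aCWS, aCWN, aCES, aCEN} → row (-3,1) (-3,1) (-3,1) (-3,1) (-3,1) (-3,1)
That's 8 distinct rows out of 24 strategies.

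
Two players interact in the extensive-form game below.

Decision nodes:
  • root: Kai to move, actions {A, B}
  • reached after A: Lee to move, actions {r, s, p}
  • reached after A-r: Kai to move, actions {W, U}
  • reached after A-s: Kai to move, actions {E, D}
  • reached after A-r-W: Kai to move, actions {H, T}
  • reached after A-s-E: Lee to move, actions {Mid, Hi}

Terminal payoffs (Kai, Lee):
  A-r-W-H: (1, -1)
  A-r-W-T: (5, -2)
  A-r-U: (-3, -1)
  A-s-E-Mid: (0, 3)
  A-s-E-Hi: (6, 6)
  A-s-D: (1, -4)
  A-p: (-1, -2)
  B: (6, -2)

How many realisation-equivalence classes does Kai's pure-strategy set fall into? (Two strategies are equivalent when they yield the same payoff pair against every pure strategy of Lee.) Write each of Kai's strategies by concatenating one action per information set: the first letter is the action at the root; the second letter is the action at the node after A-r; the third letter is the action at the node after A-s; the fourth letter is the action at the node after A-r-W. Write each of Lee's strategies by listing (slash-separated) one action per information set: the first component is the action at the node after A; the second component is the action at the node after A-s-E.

7

Kai has 16 pure strategies: AWEH, AWET, AWDH, AWDT, AUEH, AUET, AUDH, AUDT, BWEH, BWET, BWDH, BWDT, BUEH, BUET, BUDH, BUDT. Columns: r/Mid, r/Hi, s/Mid, s/Hi, p/Mid, p/Hi.
{AWEH} → row (1,-1) (1,-1) (0,3) (6,6) (-1,-2) (-1,-2)
{AWET} → row (5,-2) (5,-2) (0,3) (6,6) (-1,-2) (-1,-2)
{AWDH} → row (1,-1) (1,-1) (1,-4) (1,-4) (-1,-2) (-1,-2)
{AWDT} → row (5,-2) (5,-2) (1,-4) (1,-4) (-1,-2) (-1,-2)
{AUEH, AUET} → row (-3,-1) (-3,-1) (0,3) (6,6) (-1,-2) (-1,-2)
{AUDH, AUDT} → row (-3,-1) (-3,-1) (1,-4) (1,-4) (-1,-2) (-1,-2)
{BWEH, BWET, BWDH, BWDT, BUEH, BUET, BUDH, BUDT} → row (6,-2) (6,-2) (6,-2) (6,-2) (6,-2) (6,-2)
That's 7 distinct rows out of 16 strategies.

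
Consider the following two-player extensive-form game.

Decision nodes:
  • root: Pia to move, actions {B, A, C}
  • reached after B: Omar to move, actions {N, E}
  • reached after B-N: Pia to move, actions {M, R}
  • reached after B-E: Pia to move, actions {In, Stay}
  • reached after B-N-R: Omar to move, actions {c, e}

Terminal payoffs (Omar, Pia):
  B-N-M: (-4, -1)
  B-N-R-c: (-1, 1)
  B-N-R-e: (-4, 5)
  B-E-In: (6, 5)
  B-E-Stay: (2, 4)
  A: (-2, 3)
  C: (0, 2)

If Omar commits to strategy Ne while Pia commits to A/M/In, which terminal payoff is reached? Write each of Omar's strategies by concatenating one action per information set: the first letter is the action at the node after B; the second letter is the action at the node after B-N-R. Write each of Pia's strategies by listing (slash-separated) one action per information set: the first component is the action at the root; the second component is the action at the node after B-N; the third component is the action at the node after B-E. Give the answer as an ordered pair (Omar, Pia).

(-2, 3)

Trace the play path from the root:
  Pia plays A
→ terminal payoff (-2, 3).
(Omar's choice at the node after B is never reached on this path, so it doesn't affect the outcome.)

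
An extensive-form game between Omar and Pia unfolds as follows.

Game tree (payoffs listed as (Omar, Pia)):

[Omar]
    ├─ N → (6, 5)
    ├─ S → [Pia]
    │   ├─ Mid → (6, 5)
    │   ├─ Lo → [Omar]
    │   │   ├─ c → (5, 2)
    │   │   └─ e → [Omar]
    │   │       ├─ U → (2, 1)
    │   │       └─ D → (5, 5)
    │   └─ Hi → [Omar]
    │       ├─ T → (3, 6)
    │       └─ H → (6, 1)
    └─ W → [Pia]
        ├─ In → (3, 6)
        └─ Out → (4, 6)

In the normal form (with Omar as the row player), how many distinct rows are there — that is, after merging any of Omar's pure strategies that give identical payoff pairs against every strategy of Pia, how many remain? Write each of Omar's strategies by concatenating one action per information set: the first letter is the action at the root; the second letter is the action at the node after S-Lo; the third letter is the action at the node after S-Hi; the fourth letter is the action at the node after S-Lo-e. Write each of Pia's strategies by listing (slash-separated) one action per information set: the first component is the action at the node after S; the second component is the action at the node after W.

Omar has 24 pure strategies: NcTU, NcTD, NcHU, NcHD, NeTU, NeTD, NeHU, NeHD, ScTU, ScTD, ScHU, ScHD, SeTU, SeTD, SeHU, SeHD, WcTU, WcTD, WcHU, WcHD, WeTU, WeTD, WeHU, WeHD. Columns: Mid/In, Mid/Out, Lo/In, Lo/Out, Hi/In, Hi/Out.
{NcTU, NcTD, NcHU, NcHD, NeTU, NeTD, NeHU, NeHD} → row (6,5) (6,5) (6,5) (6,5) (6,5) (6,5)
{ScTU, ScTD} → row (6,5) (6,5) (5,2) (5,2) (3,6) (3,6)
{ScHU, ScHD} → row (6,5) (6,5) (5,2) (5,2) (6,1) (6,1)
{SeTU} → row (6,5) (6,5) (2,1) (2,1) (3,6) (3,6)
{SeTD} → row (6,5) (6,5) (5,5) (5,5) (3,6) (3,6)
{SeHU} → row (6,5) (6,5) (2,1) (2,1) (6,1) (6,1)
{SeHD} → row (6,5) (6,5) (5,5) (5,5) (6,1) (6,1)
{WcTU, WcTD, WcHU, WcHD, WeTU, WeTD, WeHU, WeHD} → row (3,6) (4,6) (3,6) (4,6) (3,6) (4,6)
That's 8 distinct rows out of 24 strategies.

8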